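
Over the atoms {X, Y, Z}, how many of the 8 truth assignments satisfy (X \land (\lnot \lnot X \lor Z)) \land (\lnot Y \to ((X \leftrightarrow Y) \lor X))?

4

Initial set: {T ((X \land (\lnot \lnot X \lor Z)) \land (\lnot Y \to ((X \leftrightarrow Y) \lor X)))}.
T ((X \land (\lnot \lnot X \lor Z)) \land (\lnot Y \to ((X \leftrightarrow Y) \lor X))): α-rule — add T (X \land (\lnot \lnot X \lor Z)), T (\lnot Y \to ((X \leftrightarrow Y) \lor X)).
T (X \land (\lnot \lnot X \lor Z)): α-rule — add T X, T (\lnot \lnot X \lor Z).
T (\lnot Y \to ((X \leftrightarrow Y) \lor X)): β-rule — branch into F \lnot Y  //  T ((X \leftrightarrow Y) \lor X).
  branch 1 (add F \lnot Y):
    T (\lnot \lnot X \lor Z): β-rule — branch into T \lnot \lnot X  //  T Z.
      branch 1.1 (add T \lnot \lnot X):
        T \lnot \lnot X: drop double negation, giving T X.
        ○ open, literals {X=true, Y=true}.
      branch 1.2 (add T Z):
        ○ open, literals {X=true, Y=true, Z=true}.
  branch 2 (add T ((X \leftrightarrow Y) \lor X)):
    T (\lnot \lnot X \lor Z): β-rule — branch into T \lnot \lnot X  //  T Z.
      branch 2.1 (add T \lnot \lnot X):
        T \lnot \lnot X: drop double negation, giving T X.
        T ((X \leftrightarrow Y) \lor X): β-rule — branch into T (X \leftrightarrow Y)  //  T X.
          branch 2.1.1 (add T (X \leftrightarrow Y)):
            T (X \leftrightarrow Y): β-rule — branch into T X, T Y  //  F X, F Y.
              branch 2.1.1.1 (add T X, T Y):
                ○ open, literals {X=true, Y=true}.
              branch 2.1.1.2 (add F X, F Y):
                × closes — contains both X and \lnot X.
          branch 2.1.2 (add T X):
            ○ open, literals {X=true}.
      branch 2.2 (add T Z):
        T ((X \leftrightarrow Y) \lor X): β-rule — branch into T (X \leftrightarrow Y)  //  T X.
          branch 2.2.1 (add T (X \leftrightarrow Y)):
            T (X \leftrightarrow Y): β-rule — branch into T X, T Y  //  F X, F Y.
              branch 2.2.1.1 (add T X, T Y):
                ○ open, literals {X=true, Y=true, Z=true}.
              branch 2.2.1.2 (add F X, F Y):
                × closes — contains both X and \lnot X.
          branch 2.2.2 (add T X):
            ○ open, literals {X=true, Z=true}.
2 branches closed, 6 open.
Each open branch fixes some atoms; the unmentioned ones are free. Counting distinct full assignments: branch {X=true, Y=true} (Z) contributes 2 new; branch {X=true, Y=true, Z=true} (none free) contributes 0 new; branch {X=true, Y=true} (Z) contributes 0 new; branch {X=true} (Y, Z) contributes 2 new; branch {X=true, Y=true, Z=true} (none free) contributes 0 new; branch {X=true, Z=true} (Y) contributes 0 new. Total: 4.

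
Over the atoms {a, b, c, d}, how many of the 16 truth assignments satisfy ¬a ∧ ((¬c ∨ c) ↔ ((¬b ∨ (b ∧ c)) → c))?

Initial set: {(¬a ∧ ((¬c ∨ c) ↔ ((¬b ∨ (b ∧ c)) → c)))}.
(¬a ∧ ((¬c ∨ c) ↔ ((¬b ∨ (b ∧ c)) → c))): α-rule — add ¬a, ((¬c ∨ c) ↔ ((¬b ∨ (b ∧ c)) → c)).
((¬c ∨ c) ↔ ((¬b ∨ (b ∧ c)) → c)): β-rule — branch into (¬c ∨ c), ((¬b ∨ (b ∧ c)) → c)  //  ¬(¬c ∨ c), ¬((¬b ∨ (b ∧ c)) → c).
  branch 1 (add (¬c ∨ c), ((¬b ∨ (b ∧ c)) → c)):
    (¬c ∨ c): β-rule — branch into ¬c  //  c.
      branch 1.1 (add ¬c):
        ((¬b ∨ (b ∧ c)) → c): β-rule — branch into ¬(¬b ∨ (b ∧ c))  //  c.
          branch 1.1.1 (add ¬(¬b ∨ (b ∧ c))):
            ¬(¬b ∨ (b ∧ c)): α-rule — add ¬¬b, ¬(b ∧ c).
            ¬(b ∧ c): β-rule — branch into ¬b  //  ¬c.
              branch 1.1.1.1 (add ¬b):
                × closes — contains both b and ¬b.
              branch 1.1.1.2 (add ¬c):
                ○ open, literals {a=0, b=1, c=0}.
          branch 1.1.2 (add c):
            × closes — contains both c and ¬c.
      branch 1.2 (add c):
        ((¬b ∨ (b ∧ c)) → c): β-rule — branch into ¬(¬b ∨ (b ∧ c))  //  c.
          branch 1.2.1 (add ¬(¬b ∨ (b ∧ c))):
            ¬(¬b ∨ (b ∧ c)): α-rule — add ¬¬b, ¬(b ∧ c).
            ¬(b ∧ c): β-rule — branch into ¬b  //  ¬c.
              branch 1.2.1.1 (add ¬b):
                × closes — contains both b and ¬b.
              branch 1.2.1.2 (add ¬c):
                × closes — contains both c and ¬c.
          branch 1.2.2 (add c):
            ○ open, literals {a=0, c=1}.
  branch 2 (add ¬(¬c ∨ c), ¬((¬b ∨ (b ∧ c)) → c)):
    ¬(¬c ∨ c): α-rule — add ¬¬c, ¬c.
    × closes — contains both c and ¬c.
5 branches closed, 2 open.
Each open branch fixes some atoms; the unmentioned ones are free. Counting distinct full assignments: branch {a=0, b=1, c=0} (d) contributes 2 new; branch {a=0, c=1} (b, d) contributes 4 new. Total: 6.

6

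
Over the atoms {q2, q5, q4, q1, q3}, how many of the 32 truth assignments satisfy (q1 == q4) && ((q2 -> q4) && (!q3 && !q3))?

6

Initial set: {T ((q1 == q4) && ((q2 -> q4) && (!q3 && !q3)))}.
T ((q1 == q4) && ((q2 -> q4) && (!q3 && !q3))): α-rule — add T (q1 == q4), T ((q2 -> q4) && (!q3 && !q3)).
T ((q2 -> q4) && (!q3 && !q3)): α-rule — add T (q2 -> q4), T (!q3 && !q3).
T (!q3 && !q3): α-rule — add T !q3, T !q3.
T (q1 == q4): β-rule — branch into T q1, T q4  //  F q1, F q4.
  branch 1 (add T q1, T q4):
    T (q2 -> q4): β-rule — branch into F q2  //  T q4.
      branch 1.1 (add F q2):
        ○ open, literals {q1=T, q2=F, q3=F, q4=T}.
      branch 1.2 (add T q4):
        ○ open, literals {q1=T, q3=F, q4=T}.
  branch 2 (add F q1, F q4):
    T (q2 -> q4): β-rule — branch into F q2  //  T q4.
      branch 2.1 (add F q2):
        ○ open, literals {q1=F, q2=F, q3=F, q4=F}.
      branch 2.2 (add T q4):
        × closes — contains both q4 and !q4.
1 branch closed, 3 open.
Each open branch fixes some atoms; the unmentioned ones are free. Counting distinct full assignments: branch {q1=T, q2=F, q3=F, q4=T} (q5) contributes 2 new; branch {q1=T, q3=F, q4=T} (q2, q5) contributes 2 new; branch {q1=F, q2=F, q3=F, q4=F} (q5) contributes 2 new. Total: 6.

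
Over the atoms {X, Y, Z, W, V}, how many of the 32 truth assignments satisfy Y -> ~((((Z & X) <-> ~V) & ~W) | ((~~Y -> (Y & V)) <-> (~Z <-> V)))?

22

Initial set: {(Y -> ~((((Z & X) <-> ~V) & ~W) | ((~~Y -> (Y & V)) <-> (~Z <-> V))))}.
(Y -> ~((((Z & X) <-> ~V) & ~W) | ((~~Y -> (Y & V)) <-> (~Z <-> V)))): β-rule — branch into ~Y  //  ~((((Z & X) <-> ~V) & ~W) | ((~~Y -> (Y & V)) <-> (~Z <-> V))).
  branch 1 (add ~Y):
    ○ open, literals {Y=0}.
  branch 2 (add ~((((Z & X) <-> ~V) & ~W) | ((~~Y -> (Y & V)) <-> (~Z <-> V)))):
    ~((((Z & X) <-> ~V) & ~W) | ((~~Y -> (Y & V)) <-> (~Z <-> V))): α-rule — add ~(((Z & X) <-> ~V) & ~W), ~((~~Y -> (Y & V)) <-> (~Z <-> V)).
    ~(((Z & X) <-> ~V) & ~W): β-rule — branch into ~((Z & X) <-> ~V)  //  ~~W.
      branch 2.1 (add ~((Z & X) <-> ~V)):
        ~((~~Y -> (Y & V)) <-> (~Z <-> V)): β-rule — branch into (~~Y -> (Y & V)), ~(~Z <-> V)  //  ~(~~Y -> (Y & V)), (~Z <-> V).
          branch 2.1.1 (add (~~Y -> (Y & V)), ~(~Z <-> V)):
            ~((Z & X) <-> ~V): β-rule — branch into (Z & X), ~~V  //  ~(Z & X), ~V.
              branch 2.1.1.1 (add (Z & X), ~~V):
                (Z & X): α-rule — add Z, X.
                (~~Y -> (Y & V)): β-rule — branch into ~~~Y  //  (Y & V).
                  branch 2.1.1.1.1 (add ~~~Y):
                    ~~~Y: drop double negation, giving ~Y.
                    ~(~Z <-> V): β-rule — branch into ~Z, ~V  //  ~~Z, V.
                      branch 2.1.1.1.1.1 (add ~Z, ~V):
                        × closes — contains both Z and ~Z.
                      branch 2.1.1.1.1.2 (add ~~Z, V):
                        ○ open, literals {V=1, X=1, Y=0, Z=1}.
                  branch 2.1.1.1.2 (add (Y & V)):
                    (Y & V): α-rule — add Y, V.
                    ~(~Z <-> V): β-rule — branch into ~Z, ~V  //  ~~Z, V.
                      branch 2.1.1.1.2.1 (add ~Z, ~V):
                        × closes — contains both Z and ~Z.
                      branch 2.1.1.1.2.2 (add ~~Z, V):
                        ○ open, literals {V=1, X=1, Y=1, Z=1}.
              branch 2.1.1.2 (add ~(Z & X), ~V):
                (~~Y -> (Y & V)): β-rule — branch into ~~~Y  //  (Y & V).
                  branch 2.1.1.2.1 (add ~~~Y):
                    ~~~Y: drop double negation, giving ~Y.
                    ~(~Z <-> V): β-rule — branch into ~Z, ~V  //  ~~Z, V.
                      branch 2.1.1.2.1.1 (add ~Z, ~V):
                        ~(Z & X): β-rule — branch into ~Z  //  ~X.
                          branch 2.1.1.2.1.1.1 (add ~Z):
                            ○ open, literals {V=0, Y=0, Z=0}.
                          branch 2.1.1.2.1.1.2 (add ~X):
                            ○ open, literals {V=0, X=0, Y=0, Z=0}.
                      branch 2.1.1.2.1.2 (add ~~Z, V):
                        × closes — contains both V and ~V.
                  branch 2.1.1.2.2 (add (Y & V)):
                    (Y & V): α-rule — add Y, V.
                    × closes — contains both V and ~V.
          branch 2.1.2 (add ~(~~Y -> (Y & V)), (~Z <-> V)):
            ~(~~Y -> (Y & V)): α-rule — add ~~Y, ~(Y & V).
            ~~Y: drop double negation, giving Y.
            ~((Z & X) <-> ~V): β-rule — branch into (Z & X), ~~V  //  ~(Z & X), ~V.
              branch 2.1.2.1 (add (Z & X), ~~V):
                (Z & X): α-rule — add Z, X.
                (~Z <-> V): β-rule — branch into ~Z, V  //  ~~Z, ~V.
                  branch 2.1.2.1.1 (add ~Z, V):
                    × closes — contains both Z and ~Z.
                  branch 2.1.2.1.2 (add ~~Z, ~V):
                    × closes — contains both V and ~V.
              branch 2.1.2.2 (add ~(Z & X), ~V):
                (~Z <-> V): β-rule — branch into ~Z, V  //  ~~Z, ~V.
                  branch 2.1.2.2.1 (add ~Z, V):
                    × closes — contains both V and ~V.
                  branch 2.1.2.2.2 (add ~~Z, ~V):
                    ~(Y & V): β-rule — branch into ~Y  //  ~V.
                      branch 2.1.2.2.2.1 (add ~Y):
                        × closes — contains both Y and ~Y.
                      branch 2.1.2.2.2.2 (add ~V):
                        ~(Z & X): β-rule — branch into ~Z  //  ~X.
                          branch 2.1.2.2.2.2.1 (add ~Z):
                            × closes — contains both Z and ~Z.
                          branch 2.1.2.2.2.2.2 (add ~X):
                            ○ open, literals {V=0, X=0, Y=1, Z=1}.
      branch 2.2 (add ~~W):
        ~((~~Y -> (Y & V)) <-> (~Z <-> V)): β-rule — branch into (~~Y -> (Y & V)), ~(~Z <-> V)  //  ~(~~Y -> (Y & V)), (~Z <-> V).
          branch 2.2.1 (add (~~Y -> (Y & V)), ~(~Z <-> V)):
            (~~Y -> (Y & V)): β-rule — branch into ~~~Y  //  (Y & V).
              branch 2.2.1.1 (add ~~~Y):
                ~~~Y: drop double negation, giving ~Y.
                ~(~Z <-> V): β-rule — branch into ~Z, ~V  //  ~~Z, V.
                  branch 2.2.1.1.1 (add ~Z, ~V):
                    ○ open, literals {V=0, W=1, Y=0, Z=0}.
                  branch 2.2.1.1.2 (add ~~Z, V):
                    ○ open, literals {V=1, W=1, Y=0, Z=1}.
              branch 2.2.1.2 (add (Y & V)):
                (Y & V): α-rule — add Y, V.
                ~(~Z <-> V): β-rule — branch into ~Z, ~V  //  ~~Z, V.
                  branch 2.2.1.2.1 (add ~Z, ~V):
                    × closes — contains both V and ~V.
                  branch 2.2.1.2.2 (add ~~Z, V):
                    ○ open, literals {V=1, W=1, Y=1, Z=1}.
          branch 2.2.2 (add ~(~~Y -> (Y & V)), (~Z <-> V)):
            ~(~~Y -> (Y & V)): α-rule — add ~~Y, ~(Y & V).
            ~~Y: drop double negation, giving Y.
            (~Z <-> V): β-rule — branch into ~Z, V  //  ~~Z, ~V.
              branch 2.2.2.1 (add ~Z, V):
                ~(Y & V): β-rule — branch into ~Y  //  ~V.
                  branch 2.2.2.1.1 (add ~Y):
                    × closes — contains both Y and ~Y.
                  branch 2.2.2.1.2 (add ~V):
                    × closes — contains both V and ~V.
              branch 2.2.2.2 (add ~~Z, ~V):
                ~(Y & V): β-rule — branch into ~Y  //  ~V.
                  branch 2.2.2.2.1 (add ~Y):
                    × closes — contains both Y and ~Y.
                  branch 2.2.2.2.2 (add ~V):
                    ○ open, literals {V=0, W=1, Y=1, Z=1}.
13 branches closed, 10 open.
Each open branch fixes some atoms; the unmentioned ones are free. Counting distinct full assignments: branch {Y=0} (X, Z, W, V) contributes 16 new; branch {V=1, X=1, Y=0, Z=1} (W) contributes 0 new; branch {V=1, X=1, Y=1, Z=1} (W) contributes 2 new; branch {V=0, Y=0, Z=0} (X, W) contributes 0 new; branch {V=0, X=0, Y=0, Z=0} (W) contributes 0 new; branch {V=0, X=0, Y=1, Z=1} (W) contributes 2 new; branch {V=0, W=1, Y=0, Z=0} (X) contributes 0 new; branch {V=1, W=1, Y=0, Z=1} (X) contributes 0 new; branch {V=1, W=1, Y=1, Z=1} (X) contributes 1 new; branch {V=0, W=1, Y=1, Z=1} (X) contributes 1 new. Total: 22.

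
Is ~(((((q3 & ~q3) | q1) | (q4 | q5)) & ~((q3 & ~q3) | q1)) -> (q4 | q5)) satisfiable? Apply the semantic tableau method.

Initial set: {~(((((q3 & ~q3) | q1) | (q4 | q5)) & ~((q3 & ~q3) | q1)) -> (q4 | q5))}.
~(((((q3 & ~q3) | q1) | (q4 | q5)) & ~((q3 & ~q3) | q1)) -> (q4 | q5)): α-rule — add ((((q3 & ~q3) | q1) | (q4 | q5)) & ~((q3 & ~q3) | q1)), ~(q4 | q5).
((((q3 & ~q3) | q1) | (q4 | q5)) & ~((q3 & ~q3) | q1)): α-rule — add (((q3 & ~q3) | q1) | (q4 | q5)), ~((q3 & ~q3) | q1).
~(q4 | q5): α-rule — add ~q4, ~q5.
~((q3 & ~q3) | q1): α-rule — add ~(q3 & ~q3), ~q1.
(((q3 & ~q3) | q1) | (q4 | q5)): β-rule — branch into ((q3 & ~q3) | q1)  //  (q4 | q5).
  branch 1 (add ((q3 & ~q3) | q1)):
    ~(q3 & ~q3): β-rule — branch into ~q3  //  ~~q3.
      branch 1.1 (add ~q3):
        ((q3 & ~q3) | q1): β-rule — branch into (q3 & ~q3)  //  q1.
          branch 1.1.1 (add (q3 & ~q3)):
            (q3 & ~q3): α-rule — add q3, ~q3.
            × closes — contains both q3 and ~q3.
          branch 1.1.2 (add q1):
            × closes — contains both q1 and ~q1.
      branch 1.2 (add ~~q3):
        ((q3 & ~q3) | q1): β-rule — branch into (q3 & ~q3)  //  q1.
          branch 1.2.1 (add (q3 & ~q3)):
            (q3 & ~q3): α-rule — add q3, ~q3.
            × closes — contains both q3 and ~q3.
          branch 1.2.2 (add q1):
            × closes — contains both q1 and ~q1.
  branch 2 (add (q4 | q5)):
    ~(q3 & ~q3): β-rule — branch into ~q3  //  ~~q3.
      branch 2.1 (add ~q3):
        (q4 | q5): β-rule — branch into q4  //  q5.
          branch 2.1.1 (add q4):
            × closes — contains both q4 and ~q4.
          branch 2.1.2 (add q5):
            × closes — contains both q5 and ~q5.
      branch 2.2 (add ~~q3):
        (q4 | q5): β-rule — branch into q4  //  q5.
          branch 2.2.1 (add q4):
            × closes — contains both q4 and ~q4.
          branch 2.2.2 (add q5):
            × closes — contains both q5 and ~q5.
All 8 branches close.
Every branch closed; the formula is unsatisfiable.

Unsatisfiable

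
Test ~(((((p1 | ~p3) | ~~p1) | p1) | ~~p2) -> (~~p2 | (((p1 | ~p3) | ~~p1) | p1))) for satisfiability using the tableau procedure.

Unsatisfiable

Initial set: {~(((((p1 | ~p3) | ~~p1) | p1) | ~~p2) -> (~~p2 | (((p1 | ~p3) | ~~p1) | p1)))}.
~(((((p1 | ~p3) | ~~p1) | p1) | ~~p2) -> (~~p2 | (((p1 | ~p3) | ~~p1) | p1))): α-rule — add ((((p1 | ~p3) | ~~p1) | p1) | ~~p2), ~(~~p2 | (((p1 | ~p3) | ~~p1) | p1)).
~(~~p2 | (((p1 | ~p3) | ~~p1) | p1)): α-rule — add ~~~p2, ~(((p1 | ~p3) | ~~p1) | p1).
~~~p2: drop double negation, giving ~p2.
~(((p1 | ~p3) | ~~p1) | p1): α-rule — add ~((p1 | ~p3) | ~~p1), ~p1.
~((p1 | ~p3) | ~~p1): α-rule — add ~(p1 | ~p3), ~~~p1.
~(p1 | ~p3): α-rule — add ~p1, ~~p3.
~~~p1: drop double negation, giving ~p1.
((((p1 | ~p3) | ~~p1) | p1) | ~~p2): β-rule — branch into (((p1 | ~p3) | ~~p1) | p1)  //  ~~p2.
  branch 1 (add (((p1 | ~p3) | ~~p1) | p1)):
    (((p1 | ~p3) | ~~p1) | p1): β-rule — branch into ((p1 | ~p3) | ~~p1)  //  p1.
      branch 1.1 (add ((p1 | ~p3) | ~~p1)):
        ((p1 | ~p3) | ~~p1): β-rule — branch into (p1 | ~p3)  //  ~~p1.
          branch 1.1.1 (add (p1 | ~p3)):
            (p1 | ~p3): β-rule — branch into p1  //  ~p3.
              branch 1.1.1.1 (add p1):
                × closes — contains both p1 and ~p1.
              branch 1.1.1.2 (add ~p3):
                × closes — contains both p3 and ~p3.
          branch 1.1.2 (add ~~p1):
            ~~p1: drop double negation, giving p1.
            × closes — contains both p1 and ~p1.
      branch 1.2 (add p1):
        × closes — contains both p1 and ~p1.
  branch 2 (add ~~p2):
    ~~p2: drop double negation, giving p2.
    × closes — contains both p2 and ~p2.
All 5 branches close.
Every branch closed; the formula is unsatisfiable.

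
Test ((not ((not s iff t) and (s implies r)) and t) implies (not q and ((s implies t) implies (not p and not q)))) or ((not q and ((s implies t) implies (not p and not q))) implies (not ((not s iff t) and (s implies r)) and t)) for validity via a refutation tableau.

Valid

Assume the negation and expand:
Initial set: {F (((not ((not s iff t) and (s implies r)) and t) implies (not q and ((s implies t) implies (not p and not q)))) or ((not q and ((s implies t) implies (not p and not q))) implies (not ((not s iff t) and (s implies r)) and t)))}.
F (((not ((not s iff t) and (s implies r)) and t) implies (not q and ((s implies t) implies (not p and not q)))) or ((not q and ((s implies t) implies (not p and not q))) implies (not ((not s iff t) and (s implies r)) and t))): α-rule — add F ((not ((not s iff t) and (s implies r)) and t) implies (not q and ((s implies t) implies (not p and not q)))), F ((not q and ((s implies t) implies (not p and not q))) implies (not ((not s iff t) and (s implies r)) and t)).
F ((not ((not s iff t) and (s implies r)) and t) implies (not q and ((s implies t) implies (not p and not q)))): α-rule — add T (not ((not s iff t) and (s implies r)) and t), F (not q and ((s implies t) implies (not p and not q))).
F ((not q and ((s implies t) implies (not p and not q))) implies (not ((not s iff t) and (s implies r)) and t)): α-rule — add T (not q and ((s implies t) implies (not p and not q))), F (not ((not s iff t) and (s implies r)) and t).
T (not ((not s iff t) and (s implies r)) and t): α-rule — add T not ((not s iff t) and (s implies r)), T t.
T (not q and ((s implies t) implies (not p and not q))): α-rule — add T not q, T ((s implies t) implies (not p and not q)).
F (not q and ((s implies t) implies (not p and not q))): β-rule — branch into F not q  //  F ((s implies t) implies (not p and not q)).
  branch 1 (add F not q):
    × closes — contains both q and not q.
  branch 2 (add F ((s implies t) implies (not p and not q))):
    F ((s implies t) implies (not p and not q)): α-rule — add T (s implies t), F (not p and not q).
    F (not ((not s iff t) and (s implies r)) and t): β-rule — branch into F not ((not s iff t) and (s implies r))  //  F t.
      branch 2.1 (add F not ((not s iff t) and (s implies r))):
        F not ((not s iff t) and (s implies r)): α-rule — add T (not s iff t), T (s implies r).
        T not ((not s iff t) and (s implies r)): β-rule — branch into F (not s iff t)  //  F (s implies r).
          branch 2.1.1 (add F (not s iff t)):
            T ((s implies t) implies (not p and not q)): β-rule — branch into F (s implies t)  //  T (not p and not q).
              branch 2.1.1.1 (add F (s implies t)):
                F (s implies t): α-rule — add T s, F t.
                × closes — contains both t and not t.
              branch 2.1.1.2 (add T (not p and not q)):
                T (not p and not q): α-rule — add T not p, T not q.
                T (s implies t): β-rule — branch into F s  //  T t.
                  branch 2.1.1.2.1 (add F s):
                    F (not p and not q): β-rule — branch into F not p  //  F not q.
                      branch 2.1.1.2.1.1 (add F not p):
                        × closes — contains both p and not p.
                      branch 2.1.1.2.1.2 (add F not q):
                        × closes — contains both q and not q.
                  branch 2.1.1.2.2 (add T t):
                    F (not p and not q): β-rule — branch into F not p  //  F not q.
                      branch 2.1.1.2.2.1 (add F not p):
                        × closes — contains both p and not p.
                      branch 2.1.1.2.2.2 (add F not q):
                        × closes — contains both q and not q.
          branch 2.1.2 (add F (s implies r)):
            F (s implies r): α-rule — add T s, F r.
            T ((s implies t) implies (not p and not q)): β-rule — branch into F (s implies t)  //  T (not p and not q).
              branch 2.1.2.1 (add F (s implies t)):
                F (s implies t): α-rule — add T s, F t.
                × closes — contains both t and not t.
              branch 2.1.2.2 (add T (not p and not q)):
                T (not p and not q): α-rule — add T not p, T not q.
                T (s implies t): β-rule — branch into F s  //  T t.
                  branch 2.1.2.2.1 (add F s):
                    × closes — contains both s and not s.
                  branch 2.1.2.2.2 (add T t):
                    F (not p and not q): β-rule — branch into F not p  //  F not q.
                      branch 2.1.2.2.2.1 (add F not p):
                        × closes — contains both p and not p.
                      branch 2.1.2.2.2.2 (add F not q):
                        × closes — contains both q and not q.
      branch 2.2 (add F t):
        × closes — contains both t and not t.
All 11 branches close.
Every branch closed, so the negation is unsatisfiable and the formula is valid.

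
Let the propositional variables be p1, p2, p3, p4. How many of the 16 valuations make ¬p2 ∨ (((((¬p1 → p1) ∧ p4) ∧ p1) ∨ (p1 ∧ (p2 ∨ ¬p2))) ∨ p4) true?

Initial set: {(¬p2 ∨ (((((¬p1 → p1) ∧ p4) ∧ p1) ∨ (p1 ∧ (p2 ∨ ¬p2))) ∨ p4))}.
(¬p2 ∨ (((((¬p1 → p1) ∧ p4) ∧ p1) ∨ (p1 ∧ (p2 ∨ ¬p2))) ∨ p4)): β-rule — branch into ¬p2  //  (((((¬p1 → p1) ∧ p4) ∧ p1) ∨ (p1 ∧ (p2 ∨ ¬p2))) ∨ p4).
  branch 1 (add ¬p2):
    ○ open, literals {p2=0}.
  branch 2 (add (((((¬p1 → p1) ∧ p4) ∧ p1) ∨ (p1 ∧ (p2 ∨ ¬p2))) ∨ p4)):
    (((((¬p1 → p1) ∧ p4) ∧ p1) ∨ (p1 ∧ (p2 ∨ ¬p2))) ∨ p4): β-rule — branch into ((((¬p1 → p1) ∧ p4) ∧ p1) ∨ (p1 ∧ (p2 ∨ ¬p2)))  //  p4.
      branch 2.1 (add ((((¬p1 → p1) ∧ p4) ∧ p1) ∨ (p1 ∧ (p2 ∨ ¬p2)))):
        ((((¬p1 → p1) ∧ p4) ∧ p1) ∨ (p1 ∧ (p2 ∨ ¬p2))): β-rule — branch into (((¬p1 → p1) ∧ p4) ∧ p1)  //  (p1 ∧ (p2 ∨ ¬p2)).
          branch 2.1.1 (add (((¬p1 → p1) ∧ p4) ∧ p1)):
            (((¬p1 → p1) ∧ p4) ∧ p1): α-rule — add ((¬p1 → p1) ∧ p4), p1.
            ((¬p1 → p1) ∧ p4): α-rule — add (¬p1 → p1), p4.
            (¬p1 → p1): β-rule — branch into ¬¬p1  //  p1.
              branch 2.1.1.1 (add ¬¬p1):
                ○ open, literals {p1=1, p4=1}.
              branch 2.1.1.2 (add p1):
                ○ open, literals {p1=1, p4=1}.
          branch 2.1.2 (add (p1 ∧ (p2 ∨ ¬p2))):
            (p1 ∧ (p2 ∨ ¬p2)): α-rule — add p1, (p2 ∨ ¬p2).
            (p2 ∨ ¬p2): β-rule — branch into p2  //  ¬p2.
              branch 2.1.2.1 (add p2):
                ○ open, literals {p1=1, p2=1}.
              branch 2.1.2.2 (add ¬p2):
                ○ open, literals {p1=1, p2=0}.
      branch 2.2 (add p4):
        ○ open, literals {p4=1}.
0 branches closed, 6 open.
Each open branch fixes some atoms; the unmentioned ones are free. Counting distinct full assignments: branch {p2=0} (p1, p3, p4) contributes 8 new; branch {p1=1, p4=1} (p2, p3) contributes 2 new; branch {p1=1, p4=1} (p2, p3) contributes 0 new; branch {p1=1, p2=1} (p3, p4) contributes 2 new; branch {p1=1, p2=0} (p3, p4) contributes 0 new; branch {p4=1} (p1, p2, p3) contributes 2 new. Total: 14.

14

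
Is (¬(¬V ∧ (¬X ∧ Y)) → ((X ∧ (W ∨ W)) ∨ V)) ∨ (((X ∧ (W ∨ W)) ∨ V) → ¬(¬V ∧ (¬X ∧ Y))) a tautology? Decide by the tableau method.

Valid

Assume the negation and expand:
Initial set: {¬((¬(¬V ∧ (¬X ∧ Y)) → ((X ∧ (W ∨ W)) ∨ V)) ∨ (((X ∧ (W ∨ W)) ∨ V) → ¬(¬V ∧ (¬X ∧ Y))))}.
¬((¬(¬V ∧ (¬X ∧ Y)) → ((X ∧ (W ∨ W)) ∨ V)) ∨ (((X ∧ (W ∨ W)) ∨ V) → ¬(¬V ∧ (¬X ∧ Y)))): α-rule — add ¬(¬(¬V ∧ (¬X ∧ Y)) → ((X ∧ (W ∨ W)) ∨ V)), ¬(((X ∧ (W ∨ W)) ∨ V) → ¬(¬V ∧ (¬X ∧ Y))).
¬(¬(¬V ∧ (¬X ∧ Y)) → ((X ∧ (W ∨ W)) ∨ V)): α-rule — add ¬(¬V ∧ (¬X ∧ Y)), ¬((X ∧ (W ∨ W)) ∨ V).
¬(((X ∧ (W ∨ W)) ∨ V) → ¬(¬V ∧ (¬X ∧ Y))): α-rule — add ((X ∧ (W ∨ W)) ∨ V), ¬¬(¬V ∧ (¬X ∧ Y)).
¬((X ∧ (W ∨ W)) ∨ V): α-rule — add ¬(X ∧ (W ∨ W)), ¬V.
¬¬(¬V ∧ (¬X ∧ Y)): α-rule — add ¬V, (¬X ∧ Y).
(¬X ∧ Y): α-rule — add ¬X, Y.
¬(¬V ∧ (¬X ∧ Y)): β-rule — branch into ¬¬V  //  ¬(¬X ∧ Y).
  branch 1 (add ¬¬V):
    × closes — contains both V and ¬V.
  branch 2 (add ¬(¬X ∧ Y)):
    ((X ∧ (W ∨ W)) ∨ V): β-rule — branch into (X ∧ (W ∨ W))  //  V.
      branch 2.1 (add (X ∧ (W ∨ W))):
        (X ∧ (W ∨ W)): α-rule — add X, (W ∨ W).
        × closes — contains both X and ¬X.
      branch 2.2 (add V):
        × closes — contains both V and ¬V.
All 3 branches close.
Every branch closed, so the negation is unsatisfiable and the formula is valid.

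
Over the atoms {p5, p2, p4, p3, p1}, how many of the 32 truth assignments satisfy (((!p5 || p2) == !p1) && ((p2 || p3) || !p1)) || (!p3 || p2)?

Initial set: {((((!p5 || p2) == !p1) && ((p2 || p3) || !p1)) || (!p3 || p2))}.
((((!p5 || p2) == !p1) && ((p2 || p3) || !p1)) || (!p3 || p2)): β-rule — branch into (((!p5 || p2) == !p1) && ((p2 || p3) || !p1))  //  (!p3 || p2).
  branch 1 (add (((!p5 || p2) == !p1) && ((p2 || p3) || !p1))):
    (((!p5 || p2) == !p1) && ((p2 || p3) || !p1)): α-rule — add ((!p5 || p2) == !p1), ((p2 || p3) || !p1).
    ((!p5 || p2) == !p1): β-rule — branch into (!p5 || p2), !p1  //  !(!p5 || p2), !!p1.
      branch 1.1 (add (!p5 || p2), !p1):
        ((p2 || p3) || !p1): β-rule — branch into (p2 || p3)  //  !p1.
          branch 1.1.1 (add (p2 || p3)):
            (!p5 || p2): β-rule — branch into !p5  //  p2.
              branch 1.1.1.1 (add !p5):
                (p2 || p3): β-rule — branch into p2  //  p3.
                  branch 1.1.1.1.1 (add p2):
                    ○ open, literals {p1=F, p2=T, p5=F}.
                  branch 1.1.1.1.2 (add p3):
                    ○ open, literals {p1=F, p3=T, p5=F}.
              branch 1.1.1.2 (add p2):
                (p2 || p3): β-rule — branch into p2  //  p3.
                  branch 1.1.1.2.1 (add p2):
                    ○ open, literals {p1=F, p2=T}.
                  branch 1.1.1.2.2 (add p3):
                    ○ open, literals {p1=F, p2=T, p3=T}.
          branch 1.1.2 (add !p1):
            (!p5 || p2): β-rule — branch into !p5  //  p2.
              branch 1.1.2.1 (add !p5):
                ○ open, literals {p1=F, p5=F}.
              branch 1.1.2.2 (add p2):
                ○ open, literals {p1=F, p2=T}.
      branch 1.2 (add !(!p5 || p2), !!p1):
        !(!p5 || p2): α-rule — add !!p5, !p2.
        ((p2 || p3) || !p1): β-rule — branch into (p2 || p3)  //  !p1.
          branch 1.2.1 (add (p2 || p3)):
            (p2 || p3): β-rule — branch into p2  //  p3.
              branch 1.2.1.1 (add p2):
                × closes — contains both p2 and !p2.
              branch 1.2.1.2 (add p3):
                ○ open, literals {p1=T, p2=F, p3=T, p5=T}.
          branch 1.2.2 (add !p1):
            × closes — contains both p1 and !p1.
  branch 2 (add (!p3 || p2)):
    (!p3 || p2): β-rule — branch into !p3  //  p2.
      branch 2.1 (add !p3):
        ○ open, literals {p3=F}.
      branch 2.2 (add p2):
        ○ open, literals {p2=T}.
2 branches closed, 9 open.
Each open branch fixes some atoms; the unmentioned ones are free. Counting distinct full assignments: branch {p1=F, p2=T, p5=F} (p4, p3) contributes 4 new; branch {p1=F, p3=T, p5=F} (p2, p4) contributes 2 new; branch {p1=F, p2=T} (p5, p4, p3) contributes 4 new; branch {p1=F, p2=T, p3=T} (p5, p4) contributes 0 new; branch {p1=F, p5=F} (p2, p4, p3) contributes 2 new; branch {p1=F, p2=T} (p5, p4, p3) contributes 0 new; branch {p1=T, p2=F, p3=T, p5=T} (p4) contributes 2 new; branch {p3=F} (p5, p2, p4, p1) contributes 10 new; branch {p2=T} (p5, p4, p3, p1) contributes 4 new. Total: 28.

28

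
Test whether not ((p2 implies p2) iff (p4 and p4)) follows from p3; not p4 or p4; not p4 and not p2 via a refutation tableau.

Yes

Initial set: {p3; (not p4 or p4); (not p4 and not p2); not not ((p2 implies p2) iff (p4 and p4))}.
(not p4 and not p2): α-rule — add not p4, not p2.
(not p4 or p4): β-rule — branch into not p4  //  p4.
  branch 1 (add not p4):
    not not ((p2 implies p2) iff (p4 and p4)): β-rule — branch into (p2 implies p2), (p4 and p4)  //  not (p2 implies p2), not (p4 and p4).
      branch 1.1 (add (p2 implies p2), (p4 and p4)):
        (p4 and p4): α-rule — add p4, p4.
        × closes — contains both p4 and not p4.
      branch 1.2 (add not (p2 implies p2), not (p4 and p4)):
        not (p2 implies p2): α-rule — add p2, not p2.
        × closes — contains both p2 and not p2.
  branch 2 (add p4):
    × closes — contains both p4 and not p4.
All 3 branches close.
Every branch closed, so the premises entail the conclusion.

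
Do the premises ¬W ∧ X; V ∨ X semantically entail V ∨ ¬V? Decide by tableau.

Yes

Initial set: {(¬W ∧ X); (V ∨ X); ¬(V ∨ ¬V)}.
(¬W ∧ X): α-rule — add ¬W, X.
¬(V ∨ ¬V): α-rule — add ¬V, ¬¬V.
× closes — contains both V and ¬V.
All 1 branch closes.
Every branch closed, so the premises entail the conclusion.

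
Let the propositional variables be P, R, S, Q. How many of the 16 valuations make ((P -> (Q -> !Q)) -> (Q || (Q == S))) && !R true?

Initial set: {(((P -> (Q -> !Q)) -> (Q || (Q == S))) && !R)}.
(((P -> (Q -> !Q)) -> (Q || (Q == S))) && !R): α-rule — add ((P -> (Q -> !Q)) -> (Q || (Q == S))), !R.
((P -> (Q -> !Q)) -> (Q || (Q == S))): β-rule — branch into !(P -> (Q -> !Q))  //  (Q || (Q == S)).
  branch 1 (add !(P -> (Q -> !Q))):
    !(P -> (Q -> !Q)): α-rule — add P, !(Q -> !Q).
    !(Q -> !Q): α-rule — add Q, !!Q.
    ○ open, literals {P=true, Q=true, R=false}.
  branch 2 (add (Q || (Q == S))):
    (Q || (Q == S)): β-rule — branch into Q  //  (Q == S).
      branch 2.1 (add Q):
        ○ open, literals {Q=true, R=false}.
      branch 2.2 (add (Q == S)):
        (Q == S): β-rule — branch into Q, S  //  !Q, !S.
          branch 2.2.1 (add Q, S):
            ○ open, literals {Q=true, R=false, S=true}.
          branch 2.2.2 (add !Q, !S):
            ○ open, literals {Q=false, R=false, S=false}.
0 branches closed, 4 open.
Each open branch fixes some atoms; the unmentioned ones are free. Counting distinct full assignments: branch {P=true, Q=true, R=false} (S) contributes 2 new; branch {Q=true, R=false} (P, S) contributes 2 new; branch {Q=true, R=false, S=true} (P) contributes 0 new; branch {Q=false, R=false, S=false} (P) contributes 2 new. Total: 6.

6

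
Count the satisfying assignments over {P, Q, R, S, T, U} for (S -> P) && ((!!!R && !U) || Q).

Initial set: {((S -> P) && ((!!!R && !U) || Q))}.
((S -> P) && ((!!!R && !U) || Q)): α-rule — add (S -> P), ((!!!R && !U) || Q).
(S -> P): β-rule — branch into !S  //  P.
  branch 1 (add !S):
    ((!!!R && !U) || Q): β-rule — branch into (!!!R && !U)  //  Q.
      branch 1.1 (add (!!!R && !U)):
        (!!!R && !U): α-rule — add !!!R, !U.
        !!!R: drop double negation, giving !R.
        ○ open, literals {R=false, S=false, U=false}.
      branch 1.2 (add Q):
        ○ open, literals {Q=true, S=false}.
  branch 2 (add P):
    ((!!!R && !U) || Q): β-rule — branch into (!!!R && !U)  //  Q.
      branch 2.1 (add (!!!R && !U)):
        (!!!R && !U): α-rule — add !!!R, !U.
        !!!R: drop double negation, giving !R.
        ○ open, literals {P=true, R=false, U=false}.
      branch 2.2 (add Q):
        ○ open, literals {P=true, Q=true}.
0 branches closed, 4 open.
Each open branch fixes some atoms; the unmentioned ones are free. Counting distinct full assignments: branch {R=false, S=false, U=false} (P, Q, T) contributes 8 new; branch {Q=true, S=false} (P, R, T, U) contributes 12 new; branch {P=true, R=false, U=false} (Q, S, T) contributes 4 new; branch {P=true, Q=true} (R, S, T, U) contributes 6 new. Total: 30.

30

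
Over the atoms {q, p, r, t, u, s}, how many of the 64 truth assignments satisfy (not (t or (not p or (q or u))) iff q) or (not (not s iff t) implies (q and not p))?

54

Initial set: {((not (t or (not p or (q or u))) iff q) or (not (not s iff t) implies (q and not p)))}.
((not (t or (not p or (q or u))) iff q) or (not (not s iff t) implies (q and not p))): β-rule — branch into (not (t or (not p or (q or u))) iff q)  //  (not (not s iff t) implies (q and not p)).
  branch 1 (add (not (t or (not p or (q or u))) iff q)):
    (not (t or (not p or (q or u))) iff q): β-rule — branch into not (t or (not p or (q or u))), q  //  not not (t or (not p or (q or u))), not q.
      branch 1.1 (add not (t or (not p or (q or u))), q):
        not (t or (not p or (q or u))): α-rule — add not t, not (not p or (q or u)).
        not (not p or (q or u)): α-rule — add not not p, not (q or u).
        not (q or u): α-rule — add not q, not u.
        × closes — contains both q and not q.
      branch 1.2 (add not not (t or (not p or (q or u))), not q):
        not not (t or (not p or (q or u))): β-rule — branch into t  //  (not p or (q or u)).
          branch 1.2.1 (add t):
            ○ open, literals {q=F, t=T}.
          branch 1.2.2 (add (not p or (q or u))):
            (not p or (q or u)): β-rule — branch into not p  //  (q or u).
              branch 1.2.2.1 (add not p):
                ○ open, literals {p=F, q=F}.
              branch 1.2.2.2 (add (q or u)):
                (q or u): β-rule — branch into q  //  u.
                  branch 1.2.2.2.1 (add q):
                    × closes — contains both q and not q.
                  branch 1.2.2.2.2 (add u):
                    ○ open, literals {q=F, u=T}.
  branch 2 (add (not (not s iff t) implies (q and not p))):
    (not (not s iff t) implies (q and not p)): β-rule — branch into not not (not s iff t)  //  (q and not p).
      branch 2.1 (add not not (not s iff t)):
        not not (not s iff t): β-rule — branch into not s, t  //  not not s, not t.
          branch 2.1.1 (add not s, t):
            ○ open, literals {s=F, t=T}.
          branch 2.1.2 (add not not s, not t):
            ○ open, literals {s=T, t=F}.
      branch 2.2 (add (q and not p)):
        (q and not p): α-rule — add q, not p.
        ○ open, literals {p=F, q=T}.
2 branches closed, 6 open.
Each open branch fixes some atoms; the unmentioned ones are free. Counting distinct full assignments: branch {q=F, t=T} (p, r, u, s) contributes 16 new; branch {p=F, q=F} (r, t, u, s) contributes 8 new; branch {q=F, u=T} (p, r, t, s) contributes 4 new; branch {s=F, t=T} (q, p, r, u) contributes 8 new; branch {s=T, t=F} (q, p, r, u) contributes 10 new; branch {p=F, q=T} (r, t, u, s) contributes 8 new. Total: 54.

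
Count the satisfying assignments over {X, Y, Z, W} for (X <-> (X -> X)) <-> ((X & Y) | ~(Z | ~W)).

11

Initial set: {((X <-> (X -> X)) <-> ((X & Y) | ~(Z | ~W)))}.
((X <-> (X -> X)) <-> ((X & Y) | ~(Z | ~W))): β-rule — branch into (X <-> (X -> X)), ((X & Y) | ~(Z | ~W))  //  ~(X <-> (X -> X)), ~((X & Y) | ~(Z | ~W)).
  branch 1 (add (X <-> (X -> X)), ((X & Y) | ~(Z | ~W))):
    (X <-> (X -> X)): β-rule — branch into X, (X -> X)  //  ~X, ~(X -> X).
      branch 1.1 (add X, (X -> X)):
        ((X & Y) | ~(Z | ~W)): β-rule — branch into (X & Y)  //  ~(Z | ~W).
          branch 1.1.1 (add (X & Y)):
            (X & Y): α-rule — add X, Y.
            (X -> X): β-rule — branch into ~X  //  X.
              branch 1.1.1.1 (add ~X):
                × closes — contains both X and ~X.
              branch 1.1.1.2 (add X):
                ○ open, literals {X=1, Y=1}.
          branch 1.1.2 (add ~(Z | ~W)):
            ~(Z | ~W): α-rule — add ~Z, ~~W.
            (X -> X): β-rule — branch into ~X  //  X.
              branch 1.1.2.1 (add ~X):
                × closes — contains both X and ~X.
              branch 1.1.2.2 (add X):
                ○ open, literals {W=1, X=1, Z=0}.
      branch 1.2 (add ~X, ~(X -> X)):
        ~(X -> X): α-rule — add X, ~X.
        × closes — contains both X and ~X.
  branch 2 (add ~(X <-> (X -> X)), ~((X & Y) | ~(Z | ~W))):
    ~((X & Y) | ~(Z | ~W)): α-rule — add ~(X & Y), ~~(Z | ~W).
    ~(X <-> (X -> X)): β-rule — branch into X, ~(X -> X)  //  ~X, (X -> X).
      branch 2.1 (add X, ~(X -> X)):
        ~(X -> X): α-rule — add X, ~X.
        × closes — contains both X and ~X.
      branch 2.2 (add ~X, (X -> X)):
        ~(X & Y): β-rule — branch into ~X  //  ~Y.
          branch 2.2.1 (add ~X):
            ~~(Z | ~W): β-rule — branch into Z  //  ~W.
              branch 2.2.1.1 (add Z):
                (X -> X): β-rule — branch into ~X  //  X.
                  branch 2.2.1.1.1 (add ~X):
                    ○ open, literals {X=0, Z=1}.
                  branch 2.2.1.1.2 (add X):
                    × closes — contains both X and ~X.
              branch 2.2.1.2 (add ~W):
                (X -> X): β-rule — branch into ~X  //  X.
                  branch 2.2.1.2.1 (add ~X):
                    ○ open, literals {W=0, X=0}.
                  branch 2.2.1.2.2 (add X):
                    × closes — contains both X and ~X.
          branch 2.2.2 (add ~Y):
            ~~(Z | ~W): β-rule — branch into Z  //  ~W.
              branch 2.2.2.1 (add Z):
                (X -> X): β-rule — branch into ~X  //  X.
                  branch 2.2.2.1.1 (add ~X):
                    ○ open, literals {X=0, Y=0, Z=1}.
                  branch 2.2.2.1.2 (add X):
                    × closes — contains both X and ~X.
              branch 2.2.2.2 (add ~W):
                (X -> X): β-rule — branch into ~X  //  X.
                  branch 2.2.2.2.1 (add ~X):
                    ○ open, literals {W=0, X=0, Y=0}.
                  branch 2.2.2.2.2 (add X):
                    × closes — contains both X and ~X.
8 branches closed, 6 open.
Each open branch fixes some atoms; the unmentioned ones are free. Counting distinct full assignments: branch {X=1, Y=1} (Z, W) contributes 4 new; branch {W=1, X=1, Z=0} (Y) contributes 1 new; branch {X=0, Z=1} (Y, W) contributes 4 new; branch {W=0, X=0} (Y, Z) contributes 2 new; branch {X=0, Y=0, Z=1} (W) contributes 0 new; branch {W=0, X=0, Y=0} (Z) contributes 0 new. Total: 11.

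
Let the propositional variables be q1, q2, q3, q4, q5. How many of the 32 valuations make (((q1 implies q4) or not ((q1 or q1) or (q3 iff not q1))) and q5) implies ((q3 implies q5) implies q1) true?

24

Initial set: {((((q1 implies q4) or not ((q1 or q1) or (q3 iff not q1))) and q5) implies ((q3 implies q5) implies q1))}.
((((q1 implies q4) or not ((q1 or q1) or (q3 iff not q1))) and q5) implies ((q3 implies q5) implies q1)): β-rule — branch into not (((q1 implies q4) or not ((q1 or q1) or (q3 iff not q1))) and q5)  //  ((q3 implies q5) implies q1).
  branch 1 (add not (((q1 implies q4) or not ((q1 or q1) or (q3 iff not q1))) and q5)):
    not (((q1 implies q4) or not ((q1 or q1) or (q3 iff not q1))) and q5): β-rule — branch into not ((q1 implies q4) or not ((q1 or q1) or (q3 iff not q1)))  //  not q5.
      branch 1.1 (add not ((q1 implies q4) or not ((q1 or q1) or (q3 iff not q1)))):
        not ((q1 implies q4) or not ((q1 or q1) or (q3 iff not q1))): α-rule — add not (q1 implies q4), not not ((q1 or q1) or (q3 iff not q1)).
        not (q1 implies q4): α-rule — add q1, not q4.
        not not ((q1 or q1) or (q3 iff not q1)): β-rule — branch into (q1 or q1)  //  (q3 iff not q1).
          branch 1.1.1 (add (q1 or q1)):
            (q1 or q1): β-rule — branch into q1  //  q1.
              branch 1.1.1.1 (add q1):
                ○ open, literals {q1=true, q4=false}.
              branch 1.1.1.2 (add q1):
                ○ open, literals {q1=true, q4=false}.
          branch 1.1.2 (add (q3 iff not q1)):
            (q3 iff not q1): β-rule — branch into q3, not q1  //  not q3, not not q1.
              branch 1.1.2.1 (add q3, not q1):
                × closes — contains both q1 and not q1.
              branch 1.1.2.2 (add not q3, not not q1):
                ○ open, literals {q1=true, q3=false, q4=false}.
      branch 1.2 (add not q5):
        ○ open, literals {q5=false}.
  branch 2 (add ((q3 implies q5) implies q1)):
    ((q3 implies q5) implies q1): β-rule — branch into not (q3 implies q5)  //  q1.
      branch 2.1 (add not (q3 implies q5)):
        not (q3 implies q5): α-rule — add q3, not q5.
        ○ open, literals {q3=true, q5=false}.
      branch 2.2 (add q1):
        ○ open, literals {q1=true}.
1 branch closed, 6 open.
Each open branch fixes some atoms; the unmentioned ones are free. Counting distinct full assignments: branch {q1=true, q4=false} (q2, q3, q5) contributes 8 new; branch {q1=true, q4=false} (q2, q3, q5) contributes 0 new; branch {q1=true, q3=false, q4=false} (q2, q5) contributes 0 new; branch {q5=false} (q1, q2, q3, q4) contributes 12 new; branch {q3=true, q5=false} (q1, q2, q4) contributes 0 new; branch {q1=true} (q2, q3, q4, q5) contributes 4 new. Total: 24.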